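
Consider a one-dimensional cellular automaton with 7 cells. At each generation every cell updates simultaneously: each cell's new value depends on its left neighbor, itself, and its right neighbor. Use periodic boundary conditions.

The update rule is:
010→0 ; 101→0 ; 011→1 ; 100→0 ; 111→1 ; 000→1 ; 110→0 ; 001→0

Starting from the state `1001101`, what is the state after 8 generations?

0011101

generation 1: 0001001
generation 2: 0100000
generation 3: 0001111
generation 4: 0101110
generation 5: 0001100
generation 6: 1101001
generation 7: 1000001
generation 8: 0011101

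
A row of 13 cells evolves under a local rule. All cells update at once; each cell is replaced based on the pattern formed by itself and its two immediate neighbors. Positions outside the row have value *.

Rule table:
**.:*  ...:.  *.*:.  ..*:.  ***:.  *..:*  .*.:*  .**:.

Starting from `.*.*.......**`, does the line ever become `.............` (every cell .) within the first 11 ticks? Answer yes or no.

no

.*.**........
.*..**.......
.**..**......
..**..**.....
*..**..**....
**..**..**...
.**..**..**..
..**..**..**.
*..**..**..*.
**..**..**.*.
.**..**..*.*.
tick 11 is .**..**..*.*., still not uniform .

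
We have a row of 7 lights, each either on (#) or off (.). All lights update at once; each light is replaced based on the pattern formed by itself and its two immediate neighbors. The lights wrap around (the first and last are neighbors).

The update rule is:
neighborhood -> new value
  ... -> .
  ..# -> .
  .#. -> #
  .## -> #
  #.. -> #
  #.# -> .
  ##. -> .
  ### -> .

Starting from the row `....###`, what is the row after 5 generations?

#.#.#..

generation 1: #...#..
generation 2: ##..##.
generation 3: #.#.#..
generation 4: #.#.##.
generation 5: #.#.#..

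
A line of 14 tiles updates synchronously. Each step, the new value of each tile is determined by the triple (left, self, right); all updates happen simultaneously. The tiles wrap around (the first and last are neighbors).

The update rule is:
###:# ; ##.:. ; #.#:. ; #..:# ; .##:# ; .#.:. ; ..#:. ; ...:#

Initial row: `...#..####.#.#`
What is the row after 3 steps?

...##.#..###..

step 1: ##..#.###.....
step 2: #.#...##.####.
step 3: ...##.#..###..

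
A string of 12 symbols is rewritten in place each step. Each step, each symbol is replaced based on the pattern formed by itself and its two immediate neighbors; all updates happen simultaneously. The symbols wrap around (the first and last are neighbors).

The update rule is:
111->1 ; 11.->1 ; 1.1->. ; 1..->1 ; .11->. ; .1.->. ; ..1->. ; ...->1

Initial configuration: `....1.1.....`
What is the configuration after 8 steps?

..1111111111

111....11111
111111..1111
1111111..111
11111111..11
111111111..1
1111111111..
.1111111111.
..1111111111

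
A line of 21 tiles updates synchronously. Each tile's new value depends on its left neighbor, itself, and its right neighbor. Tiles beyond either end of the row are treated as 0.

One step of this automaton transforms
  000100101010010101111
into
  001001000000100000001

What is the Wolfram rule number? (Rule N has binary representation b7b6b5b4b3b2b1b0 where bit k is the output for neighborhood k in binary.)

position 18: 111 → 0  (bit 7 = 0)
position 20: 110 → 1  (bit 6 = 1)
position 7: 101 → 0  (bit 5 = 0)
position 4: 100 → 0  (bit 4 = 0)
position 17: 011 → 0  (bit 3 = 0)
position 3: 010 → 0  (bit 2 = 0)
position 2: 001 → 1  (bit 1 = 1)
position 0: 000 → 0  (bit 0 = 0)
bits b7..b0 = 01000010 = 66

66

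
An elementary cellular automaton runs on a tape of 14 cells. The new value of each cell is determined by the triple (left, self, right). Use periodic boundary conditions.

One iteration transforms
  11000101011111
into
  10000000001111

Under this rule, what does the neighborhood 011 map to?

0

At position 9 the neighborhood is 011; the next row has 0 there.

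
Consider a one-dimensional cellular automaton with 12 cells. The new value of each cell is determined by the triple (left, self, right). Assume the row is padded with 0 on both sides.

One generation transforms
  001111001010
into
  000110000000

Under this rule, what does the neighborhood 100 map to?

0

At position 6 the neighborhood is 100; the next row has 0 there.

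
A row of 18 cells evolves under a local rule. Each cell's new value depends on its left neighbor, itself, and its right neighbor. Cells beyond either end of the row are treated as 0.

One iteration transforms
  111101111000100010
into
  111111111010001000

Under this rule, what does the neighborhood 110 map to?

At position 3 the neighborhood is 110; the next row has 1 there.

1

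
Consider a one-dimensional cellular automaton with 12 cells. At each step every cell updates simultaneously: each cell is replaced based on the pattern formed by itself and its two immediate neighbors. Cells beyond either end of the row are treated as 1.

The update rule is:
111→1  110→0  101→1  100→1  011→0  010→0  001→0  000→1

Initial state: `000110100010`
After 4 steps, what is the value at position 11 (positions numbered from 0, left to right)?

1

110001011001
101100100100
010010010010
101001001001
position 11 holds 1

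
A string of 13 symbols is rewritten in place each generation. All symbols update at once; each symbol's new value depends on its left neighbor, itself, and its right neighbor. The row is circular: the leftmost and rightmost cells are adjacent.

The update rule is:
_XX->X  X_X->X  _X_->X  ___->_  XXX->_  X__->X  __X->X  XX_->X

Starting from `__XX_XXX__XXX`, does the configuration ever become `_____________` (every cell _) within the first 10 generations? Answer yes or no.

yes

generation 1: XXXXXX_XXXX_X
generation 2: _____XXX__XXX
generation 3: X___XX_XXXX_X
generation 4: XX_XXXXX__XXX
generation 5: _XXX___XXXX__
generation 6: XX_XX_XX__XX_
generation 7: XXXXXXXXXXXXX
generation 8: _____________
all cells are _ at generation 8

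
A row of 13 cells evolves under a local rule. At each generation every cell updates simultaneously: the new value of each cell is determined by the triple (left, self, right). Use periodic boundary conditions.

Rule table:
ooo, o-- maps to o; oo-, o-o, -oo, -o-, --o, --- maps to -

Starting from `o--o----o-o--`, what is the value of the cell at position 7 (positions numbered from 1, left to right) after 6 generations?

-o--o------o-
--o--o------o
o--o--o------
-o--o--o-----
--o--o--o----
---o--o--o---
position 7 holds o

o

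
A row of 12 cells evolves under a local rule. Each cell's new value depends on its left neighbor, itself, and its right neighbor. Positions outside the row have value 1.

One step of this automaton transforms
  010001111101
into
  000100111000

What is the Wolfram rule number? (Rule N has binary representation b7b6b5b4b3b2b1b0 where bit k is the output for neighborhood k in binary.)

129

position 6: 111 → 1  (bit 7 = 1)
position 9: 110 → 0  (bit 6 = 0)
position 0: 101 → 0  (bit 5 = 0)
position 2: 100 → 0  (bit 4 = 0)
position 5: 011 → 0  (bit 3 = 0)
position 1: 010 → 0  (bit 2 = 0)
position 4: 001 → 0  (bit 1 = 0)
position 3: 000 → 1  (bit 0 = 1)
bits b7..b0 = 10000001 = 129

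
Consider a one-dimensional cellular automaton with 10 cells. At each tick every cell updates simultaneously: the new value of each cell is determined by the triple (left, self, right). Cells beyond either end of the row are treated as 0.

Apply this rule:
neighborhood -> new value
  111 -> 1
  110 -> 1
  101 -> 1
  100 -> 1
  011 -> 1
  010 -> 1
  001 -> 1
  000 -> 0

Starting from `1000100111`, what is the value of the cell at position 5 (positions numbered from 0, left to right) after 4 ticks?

1

1101111111
1111111111
1111111111  (fixed point — unchanged through tick 4)
position 5 holds 1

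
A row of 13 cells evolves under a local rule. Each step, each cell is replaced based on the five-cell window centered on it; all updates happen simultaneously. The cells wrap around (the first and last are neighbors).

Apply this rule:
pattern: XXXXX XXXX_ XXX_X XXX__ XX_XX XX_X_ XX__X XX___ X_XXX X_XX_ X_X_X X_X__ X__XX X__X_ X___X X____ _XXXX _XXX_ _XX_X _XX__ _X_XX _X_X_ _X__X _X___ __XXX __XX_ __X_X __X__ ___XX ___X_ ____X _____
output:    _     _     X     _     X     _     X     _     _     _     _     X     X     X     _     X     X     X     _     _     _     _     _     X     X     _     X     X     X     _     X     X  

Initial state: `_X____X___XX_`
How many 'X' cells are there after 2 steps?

6

step 1: XXXXX_XX_X__X
step 2: X___XX___X_XX
count of X: 6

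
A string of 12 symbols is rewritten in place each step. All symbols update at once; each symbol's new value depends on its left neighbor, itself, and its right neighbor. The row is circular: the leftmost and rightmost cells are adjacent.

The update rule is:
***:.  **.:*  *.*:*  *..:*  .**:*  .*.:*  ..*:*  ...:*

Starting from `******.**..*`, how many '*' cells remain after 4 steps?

7

.....*******
******.....*
.....*******  (repeats step 1; period 2)
step 4: ******.....*
count of *: 7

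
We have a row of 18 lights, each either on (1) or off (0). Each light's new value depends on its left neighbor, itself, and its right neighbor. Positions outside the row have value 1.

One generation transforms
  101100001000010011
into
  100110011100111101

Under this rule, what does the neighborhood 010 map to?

At position 8 the neighborhood is 010; the next row has 1 there.

1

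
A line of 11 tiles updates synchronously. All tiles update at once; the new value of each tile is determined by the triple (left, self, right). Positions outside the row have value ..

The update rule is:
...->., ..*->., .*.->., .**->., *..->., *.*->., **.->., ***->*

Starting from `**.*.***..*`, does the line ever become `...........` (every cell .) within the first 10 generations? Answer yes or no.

......*....
...........
all cells are . at generation 2

yes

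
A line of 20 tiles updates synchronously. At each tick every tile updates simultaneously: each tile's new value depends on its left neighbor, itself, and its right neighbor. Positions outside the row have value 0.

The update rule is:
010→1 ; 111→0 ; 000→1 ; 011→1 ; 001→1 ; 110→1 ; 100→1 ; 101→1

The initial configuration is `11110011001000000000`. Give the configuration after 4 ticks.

10011111111111111111
11110000000000000001
10011111111111111111  (repeats tick 1; period 2)
tick 4: 11110000000000000001

11110000000000000001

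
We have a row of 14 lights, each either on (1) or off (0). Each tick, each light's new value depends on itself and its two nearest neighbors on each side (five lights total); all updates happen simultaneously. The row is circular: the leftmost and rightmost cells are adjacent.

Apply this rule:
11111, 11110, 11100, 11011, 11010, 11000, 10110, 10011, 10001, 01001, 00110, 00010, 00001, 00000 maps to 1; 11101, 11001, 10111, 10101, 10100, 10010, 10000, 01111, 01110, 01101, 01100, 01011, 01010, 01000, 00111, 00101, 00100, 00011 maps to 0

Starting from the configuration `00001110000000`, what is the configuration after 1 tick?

11100011011111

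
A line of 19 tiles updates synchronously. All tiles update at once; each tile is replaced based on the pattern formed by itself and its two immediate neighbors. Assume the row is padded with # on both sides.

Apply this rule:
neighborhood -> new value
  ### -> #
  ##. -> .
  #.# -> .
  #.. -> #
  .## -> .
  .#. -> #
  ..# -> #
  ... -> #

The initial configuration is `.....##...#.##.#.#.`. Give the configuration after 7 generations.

..#...###...#######

generation 1: #####..####....#.#.
generation 2: ####.##.##.#####.#.
generation 3: ###.........###..#.
generation 4: ##.#########.#.###.
generation 5: #...#######..#..#..
generation 6: .###.#####.########
generation 7: ..#...###...#######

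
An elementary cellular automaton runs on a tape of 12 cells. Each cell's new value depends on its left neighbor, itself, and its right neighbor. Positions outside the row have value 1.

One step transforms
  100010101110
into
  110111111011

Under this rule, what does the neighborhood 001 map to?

1

At position 3 the neighborhood is 001; the next row has 1 there.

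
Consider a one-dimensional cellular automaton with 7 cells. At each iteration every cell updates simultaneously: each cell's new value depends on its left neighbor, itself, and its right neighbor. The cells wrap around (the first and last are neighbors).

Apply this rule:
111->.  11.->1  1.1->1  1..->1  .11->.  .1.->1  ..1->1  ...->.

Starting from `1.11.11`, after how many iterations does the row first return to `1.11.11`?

14

11.11..
.11.111
1.11..1
11.111.
.11..11
1.111.1
11..11.
.111.11
1..11.1
111.11.
..11.11
11.11.1
.11.11.
1.11.11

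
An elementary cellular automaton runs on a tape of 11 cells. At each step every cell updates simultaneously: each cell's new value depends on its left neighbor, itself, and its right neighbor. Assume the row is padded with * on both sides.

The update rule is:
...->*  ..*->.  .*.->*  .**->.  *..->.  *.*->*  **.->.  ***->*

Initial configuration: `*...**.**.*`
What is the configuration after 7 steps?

step 1: ..*...*..*.
step 2: ..*.*.*..**
step 3: ..*****...*
step 4: ...***..*..
step 5: .*..*...*..
step 6: **..*.*.*..
step 7: *...*****..

*...*****..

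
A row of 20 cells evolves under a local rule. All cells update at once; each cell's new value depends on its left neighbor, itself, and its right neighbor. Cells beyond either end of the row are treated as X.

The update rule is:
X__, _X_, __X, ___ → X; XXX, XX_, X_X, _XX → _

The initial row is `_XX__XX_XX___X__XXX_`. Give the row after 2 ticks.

XXX__XXXXX______XXXX

___XX_____XXXXXX____
XXX__XXXXX______XXXX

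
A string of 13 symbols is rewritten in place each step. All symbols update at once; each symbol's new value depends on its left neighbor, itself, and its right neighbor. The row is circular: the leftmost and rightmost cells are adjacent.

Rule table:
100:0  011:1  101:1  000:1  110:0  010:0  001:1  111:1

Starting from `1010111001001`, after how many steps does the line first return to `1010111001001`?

13

0101110010011
1011100100110
0111001001101
1110010011010
1100100110101
1001001101011
0010011010111
0100110101110
1001101011100
0011010111001
0110101110010
1101011100100
1010111001001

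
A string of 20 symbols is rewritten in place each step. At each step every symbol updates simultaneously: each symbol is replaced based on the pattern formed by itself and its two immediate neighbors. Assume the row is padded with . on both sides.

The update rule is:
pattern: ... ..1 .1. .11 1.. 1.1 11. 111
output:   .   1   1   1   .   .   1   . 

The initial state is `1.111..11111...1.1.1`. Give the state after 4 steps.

1.1.1.11.1.1.1.1.1.1

1.1.1.11...1..11.1.1
1.1.1.11..11.111.1.1
1.1.1.11.111.1.1.1.1
1.1.1.11.1.1.1.1.1.1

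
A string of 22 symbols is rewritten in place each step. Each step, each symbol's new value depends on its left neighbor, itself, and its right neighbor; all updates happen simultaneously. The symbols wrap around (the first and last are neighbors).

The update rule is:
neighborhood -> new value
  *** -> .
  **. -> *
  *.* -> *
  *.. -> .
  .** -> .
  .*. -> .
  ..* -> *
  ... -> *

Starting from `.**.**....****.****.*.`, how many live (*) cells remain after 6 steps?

12

*.**.*.***...**...**..
.*.**.*..*.**.*.**.*.*
*.*.**..*.*.**.*.**.*.
.*.*.*.*.*.*.**.*.**.*
*.*.*.*.*.*.*.**.*.**.
.*.*.*.*.*.*.*.**.*.**
count of *: 12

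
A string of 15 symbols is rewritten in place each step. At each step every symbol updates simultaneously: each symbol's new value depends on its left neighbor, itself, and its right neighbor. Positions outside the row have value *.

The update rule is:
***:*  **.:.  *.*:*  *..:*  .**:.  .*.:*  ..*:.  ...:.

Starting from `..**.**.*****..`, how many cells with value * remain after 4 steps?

step 1: *...*..*.***.*.
step 2: .*..**.**.*.***
step 3: ***...*..***.**
step 4: **.*..**..*.*.*
count of *: 8

8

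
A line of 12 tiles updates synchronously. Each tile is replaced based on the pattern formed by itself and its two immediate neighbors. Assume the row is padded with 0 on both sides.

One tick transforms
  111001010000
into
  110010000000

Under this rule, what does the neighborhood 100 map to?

At position 3 the neighborhood is 100; the next row has 0 there.

0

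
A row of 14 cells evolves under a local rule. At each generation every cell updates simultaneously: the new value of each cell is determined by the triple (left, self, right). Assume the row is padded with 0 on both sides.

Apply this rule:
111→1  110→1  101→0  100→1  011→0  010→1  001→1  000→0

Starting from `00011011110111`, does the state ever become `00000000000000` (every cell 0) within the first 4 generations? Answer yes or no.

no

00101001110011
01101110111101
10100110011101
10111011101101
generation 4 is 10111011101101, still not uniform 0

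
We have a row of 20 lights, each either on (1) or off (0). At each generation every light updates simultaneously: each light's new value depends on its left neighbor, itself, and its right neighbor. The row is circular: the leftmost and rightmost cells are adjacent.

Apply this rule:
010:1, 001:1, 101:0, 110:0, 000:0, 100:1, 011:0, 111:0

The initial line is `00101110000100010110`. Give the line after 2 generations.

00010011110000001011

generation 1: 01100001001110110001
generation 2: 00010011110000001011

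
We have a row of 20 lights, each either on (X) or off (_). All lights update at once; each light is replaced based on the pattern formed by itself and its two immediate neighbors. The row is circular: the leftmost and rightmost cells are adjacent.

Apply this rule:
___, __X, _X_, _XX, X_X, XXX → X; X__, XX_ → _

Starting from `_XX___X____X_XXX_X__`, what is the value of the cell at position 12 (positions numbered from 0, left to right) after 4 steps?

_

XX__XXX_XXXXXXX_XX_X
X__XXX_XXXXXXX_XX_XX
__XXX_XXXXXXX_XX_XXX
_XXX_XXXXXXX_XX_XXX_
position 12 holds _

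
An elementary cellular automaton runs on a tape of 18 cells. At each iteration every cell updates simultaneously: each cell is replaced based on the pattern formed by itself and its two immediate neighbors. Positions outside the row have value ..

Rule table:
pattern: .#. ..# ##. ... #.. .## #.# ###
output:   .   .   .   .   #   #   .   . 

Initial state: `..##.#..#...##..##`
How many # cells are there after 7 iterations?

3

..#...#..#..#.#.#.
...#...#..#......#
....#...#..#......
.....#...#..#.....
......#...#..#....
.......#...#..#...
........#...#..#..
count of #: 3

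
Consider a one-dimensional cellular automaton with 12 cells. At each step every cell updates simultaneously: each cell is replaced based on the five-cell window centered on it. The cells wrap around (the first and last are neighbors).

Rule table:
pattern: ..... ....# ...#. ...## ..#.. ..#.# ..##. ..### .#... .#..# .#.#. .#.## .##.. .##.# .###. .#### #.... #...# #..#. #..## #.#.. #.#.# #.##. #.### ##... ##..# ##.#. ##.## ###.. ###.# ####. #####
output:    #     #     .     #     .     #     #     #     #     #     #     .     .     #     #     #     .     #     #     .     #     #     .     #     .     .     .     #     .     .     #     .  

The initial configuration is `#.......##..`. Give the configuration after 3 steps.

step 1: .#.######..#
step 2: ##.##..#..##
step 3: #.#...#.#.##

#.#...#.#.##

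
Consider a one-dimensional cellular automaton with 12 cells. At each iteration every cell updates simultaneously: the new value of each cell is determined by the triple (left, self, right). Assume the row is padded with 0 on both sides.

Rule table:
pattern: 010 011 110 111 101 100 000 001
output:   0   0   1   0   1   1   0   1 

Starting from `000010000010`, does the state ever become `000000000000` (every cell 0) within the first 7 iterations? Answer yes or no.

no

000101000101
001010101010
010101010101
101010101010
010101010101  (repeats iteration 3; period 2)
iteration 7: 010101010101
iteration 7 is 010101010101, still not uniform 0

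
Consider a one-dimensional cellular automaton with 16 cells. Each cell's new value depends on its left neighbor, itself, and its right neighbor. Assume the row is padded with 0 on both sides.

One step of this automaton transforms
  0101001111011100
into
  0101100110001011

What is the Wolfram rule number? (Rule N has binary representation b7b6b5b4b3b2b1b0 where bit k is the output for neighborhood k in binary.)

position 7: 111 → 1  (bit 7 = 1)
position 9: 110 → 0  (bit 6 = 0)
position 2: 101 → 0  (bit 5 = 0)
position 4: 100 → 1  (bit 4 = 1)
position 6: 011 → 0  (bit 3 = 0)
position 1: 010 → 1  (bit 2 = 1)
position 0: 001 → 0  (bit 1 = 0)
position 15: 000 → 1  (bit 0 = 1)
bits b7..b0 = 10010101 = 149

149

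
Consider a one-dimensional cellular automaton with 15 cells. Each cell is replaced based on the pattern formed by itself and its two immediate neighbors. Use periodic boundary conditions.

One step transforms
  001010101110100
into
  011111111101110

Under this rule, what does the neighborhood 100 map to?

At position 13 the neighborhood is 100; the next row has 1 there.

1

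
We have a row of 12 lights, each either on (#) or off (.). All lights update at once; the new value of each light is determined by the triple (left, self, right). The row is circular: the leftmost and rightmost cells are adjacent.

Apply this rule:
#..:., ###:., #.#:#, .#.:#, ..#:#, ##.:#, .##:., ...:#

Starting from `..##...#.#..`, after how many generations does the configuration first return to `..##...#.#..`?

generation 1: ##.#.#####.#
generation 2: .####....##.
generation 3: #...#.###.#.
generation 4: #.####..####
generation 5: ##...#.#....
generation 6: .#.#####.###
generation 7: ###....##..#
generation 8: ..#.###.#.#.
generation 9: ####..#####.
generation 10: ...#.#....##
generation 11: .#####.###.#
generation 12: #....##..###
generation 13: #.###.#.#...
generation 14: ##..#####.##
generation 15: .#.#....##..
generation 16: ####.###.#.#
generation 17: ...##..####.
generation 18: ###.#.#...#.
generation 19: ..#####.####
generation 20: .#....##...#
generation 21: ##.###.#.###
generation 22: .##..####...
generation 23: #.#.#...#.##
generation 24: #####.####..
generation 25: ....##...#.#
generation 26: .###.#.#####
generation 27: #..####....#
generation 28: #.#...#.###.
generation 29: ###.####..##
generation 30: ..##...#.#..

30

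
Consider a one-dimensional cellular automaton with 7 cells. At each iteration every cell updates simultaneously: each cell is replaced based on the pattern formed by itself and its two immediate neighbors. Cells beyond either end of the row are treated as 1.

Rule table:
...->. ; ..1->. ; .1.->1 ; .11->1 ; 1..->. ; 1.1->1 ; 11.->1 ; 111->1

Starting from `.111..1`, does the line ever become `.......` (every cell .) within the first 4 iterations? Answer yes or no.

1111..1
1111..1  (fixed point — unchanged through iteration 4)
iteration 4 is 1111..1, still not uniform .

no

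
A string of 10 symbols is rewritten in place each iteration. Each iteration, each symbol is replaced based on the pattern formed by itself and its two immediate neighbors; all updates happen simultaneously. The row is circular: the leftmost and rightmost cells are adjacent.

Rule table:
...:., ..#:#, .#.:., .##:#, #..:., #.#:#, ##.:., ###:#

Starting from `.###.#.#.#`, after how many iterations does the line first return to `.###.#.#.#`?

10

###.#.#.#.
##.#.#.#.#
#.#.#.#.##
.#.#.#.###
#.#.#.###.
.#.#.###.#
#.#.###.#.
.#.###.#.#
#.###.#.#.
.###.#.#.#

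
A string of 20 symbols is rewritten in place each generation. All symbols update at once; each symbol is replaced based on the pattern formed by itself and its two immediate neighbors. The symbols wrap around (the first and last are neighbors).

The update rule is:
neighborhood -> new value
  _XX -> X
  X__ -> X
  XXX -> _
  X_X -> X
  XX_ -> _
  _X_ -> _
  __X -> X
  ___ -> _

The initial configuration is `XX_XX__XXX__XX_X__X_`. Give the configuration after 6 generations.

generation 1: X_XX_XXX__XXX_X_XX_X
generation 2: _XX_XX__XXX__X_XX_XX
generation 3: XX_XX_XXX__XX_XX_XX_
generation 4: X_XX_XX__XXX_XX_XX_X
generation 5: _XX_XX_XXX__XX_XX_XX
generation 6: XX_XX_XX__XXX_XX_XX_

XX_XX_XX__XXX_XX_XX_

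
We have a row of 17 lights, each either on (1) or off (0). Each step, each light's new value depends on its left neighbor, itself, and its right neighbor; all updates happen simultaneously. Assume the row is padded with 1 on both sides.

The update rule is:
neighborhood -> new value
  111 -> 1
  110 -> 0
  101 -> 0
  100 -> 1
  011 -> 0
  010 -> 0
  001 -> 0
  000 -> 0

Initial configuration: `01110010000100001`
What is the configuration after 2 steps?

00101001000010000
10000100100001000

10000100100001000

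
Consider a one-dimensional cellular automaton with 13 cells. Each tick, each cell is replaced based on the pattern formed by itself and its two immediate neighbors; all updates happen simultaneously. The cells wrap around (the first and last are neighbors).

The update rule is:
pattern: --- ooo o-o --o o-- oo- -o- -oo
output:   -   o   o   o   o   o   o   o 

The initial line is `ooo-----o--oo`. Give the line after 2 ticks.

ooooo-ooooooo

tick 1: oooo---oooooo
tick 2: ooooo-ooooooo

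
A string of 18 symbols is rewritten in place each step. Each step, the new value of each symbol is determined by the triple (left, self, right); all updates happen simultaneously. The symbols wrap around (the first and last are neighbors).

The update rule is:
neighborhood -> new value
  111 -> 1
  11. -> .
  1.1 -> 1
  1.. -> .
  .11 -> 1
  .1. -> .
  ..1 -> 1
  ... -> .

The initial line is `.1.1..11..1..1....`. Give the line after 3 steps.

1..11..1..1.....1.

1.1..11..1..1.....
.1..11..1..1.....1
1..11..1..1.....1.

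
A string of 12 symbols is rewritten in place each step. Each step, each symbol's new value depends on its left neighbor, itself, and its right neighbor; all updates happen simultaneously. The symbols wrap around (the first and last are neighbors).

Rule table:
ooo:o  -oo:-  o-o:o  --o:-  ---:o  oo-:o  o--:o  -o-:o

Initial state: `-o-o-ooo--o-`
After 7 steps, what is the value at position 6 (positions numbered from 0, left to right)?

step 1: -oooo-ooo-oo
step 2: o-oooo-ooo-o
step 3: oo-oooo-ooo-
step 4: -oo-oooo-ooo
step 5: o-oo-oooo-oo
step 6: oo-oo-oooo-o
step 7: ooo-oo-oooo-
position 6 holds -

-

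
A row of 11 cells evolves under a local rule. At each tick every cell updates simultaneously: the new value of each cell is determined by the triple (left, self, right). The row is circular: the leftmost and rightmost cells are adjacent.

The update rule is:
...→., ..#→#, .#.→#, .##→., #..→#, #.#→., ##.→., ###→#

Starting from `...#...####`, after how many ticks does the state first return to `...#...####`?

#.###.#.##.
#..#..#....
########..#
#######.##.
.#####.....
#.###.#....
#..#..##..#
.#####..##.
#.###.##..#
...#....##.
..###..#..#
##.#.######
#..#..#####
.#####.####
..###...##.
.#.#.#.#..#
.#.#.#.####
.#.#.#..##.
##.#.###..#
#..#..#.##.
#######....
.#####.#..#
..###..####
##.#.##.##.
...#.......
..###......
.#.#.#.....
##.#.##....
...#...#..#
#.###.#####
...#...####

31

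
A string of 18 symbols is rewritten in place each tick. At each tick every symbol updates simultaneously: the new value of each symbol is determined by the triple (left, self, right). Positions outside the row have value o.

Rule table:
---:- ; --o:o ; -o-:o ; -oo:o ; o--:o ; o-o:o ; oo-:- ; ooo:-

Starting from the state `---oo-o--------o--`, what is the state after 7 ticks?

tick 1: o-oo-ooo------oooo
tick 2: -oo-oo--o----oo---
tick 3: oo-oo-oooo--oo-o-o
tick 4: --oo-oo---ooo-oooo
tick 5: ooo-oo-o-oo--oo---
tick 6: ---oo-oooo-ooo-o-o
tick 7: o-oo-oo---oo--oooo

o-oo-oo---oo--oooo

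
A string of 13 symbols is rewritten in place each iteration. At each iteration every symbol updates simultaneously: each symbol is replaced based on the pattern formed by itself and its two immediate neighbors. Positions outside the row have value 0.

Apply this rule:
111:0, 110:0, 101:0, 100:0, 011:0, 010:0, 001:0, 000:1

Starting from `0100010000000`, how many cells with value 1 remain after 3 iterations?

7

iteration 1: 0001000111111
iteration 2: 1100010000000
iteration 3: 0001000111111
count of 1: 7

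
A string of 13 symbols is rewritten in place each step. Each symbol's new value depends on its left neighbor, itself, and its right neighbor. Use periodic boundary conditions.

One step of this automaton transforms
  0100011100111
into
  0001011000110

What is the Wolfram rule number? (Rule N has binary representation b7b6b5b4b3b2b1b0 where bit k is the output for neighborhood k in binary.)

position 6: 111 → 1  (bit 7 = 1)
position 7: 110 → 0  (bit 6 = 0)
position 0: 101 → 0  (bit 5 = 0)
position 2: 100 → 0  (bit 4 = 0)
position 5: 011 → 1  (bit 3 = 1)
position 1: 010 → 0  (bit 2 = 0)
position 4: 001 → 0  (bit 1 = 0)
position 3: 000 → 1  (bit 0 = 1)
bits b7..b0 = 10001001 = 137

137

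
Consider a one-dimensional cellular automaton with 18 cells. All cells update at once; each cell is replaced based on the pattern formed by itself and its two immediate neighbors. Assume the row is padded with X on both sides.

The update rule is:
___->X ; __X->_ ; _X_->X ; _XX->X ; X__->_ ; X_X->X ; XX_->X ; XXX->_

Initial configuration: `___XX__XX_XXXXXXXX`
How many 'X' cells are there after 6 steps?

step 1: _X_XX__XXXX_______
step 2: XXXXX__X__X_XXXXX_
step 3: ____X__X__XXX___XX
step 4: _XX_X__X__X_X_X_X_
step 5: XXXXX__X__XXXXXXXX
step 6: ____X__X__X_______
count of X: 3

3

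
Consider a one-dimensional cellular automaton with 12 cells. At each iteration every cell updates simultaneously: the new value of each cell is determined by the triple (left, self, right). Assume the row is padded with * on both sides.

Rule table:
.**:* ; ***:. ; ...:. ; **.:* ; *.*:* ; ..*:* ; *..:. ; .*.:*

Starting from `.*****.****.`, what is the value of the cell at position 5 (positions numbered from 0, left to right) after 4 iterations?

**...***..**
.*..**.*.**.
**.*********
.***........
position 5 holds .

.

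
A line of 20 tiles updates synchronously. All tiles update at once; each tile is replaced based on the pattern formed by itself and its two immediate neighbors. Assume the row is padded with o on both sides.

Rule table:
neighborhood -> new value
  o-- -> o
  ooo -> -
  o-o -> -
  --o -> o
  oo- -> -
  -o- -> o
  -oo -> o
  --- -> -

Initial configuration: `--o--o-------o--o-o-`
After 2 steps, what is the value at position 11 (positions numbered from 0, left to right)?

ooooooo-----ooooo-o-
-------o---oo-----o-
position 11 holds o

o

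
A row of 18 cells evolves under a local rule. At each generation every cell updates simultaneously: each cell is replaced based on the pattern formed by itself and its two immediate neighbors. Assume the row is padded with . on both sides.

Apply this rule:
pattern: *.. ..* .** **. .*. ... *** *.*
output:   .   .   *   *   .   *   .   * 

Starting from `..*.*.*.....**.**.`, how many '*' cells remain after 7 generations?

*..*.*..***.*****.
....*...*.***...*.
***...*..**.*.*...
*.*.*....***.*..**
.*.*..**.*.**...**
..*...***.***.*.**
*...*.*.***.**.***
count of *: 11

11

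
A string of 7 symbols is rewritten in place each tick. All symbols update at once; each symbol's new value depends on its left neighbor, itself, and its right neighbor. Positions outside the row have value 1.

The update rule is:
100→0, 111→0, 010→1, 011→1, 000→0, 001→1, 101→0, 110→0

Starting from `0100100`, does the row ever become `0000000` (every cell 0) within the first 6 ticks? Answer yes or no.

0101101
0101001
0101011
0101010
0101010  (fixed point — unchanged through tick 6)
tick 6 is 0101010, still not uniform 0

no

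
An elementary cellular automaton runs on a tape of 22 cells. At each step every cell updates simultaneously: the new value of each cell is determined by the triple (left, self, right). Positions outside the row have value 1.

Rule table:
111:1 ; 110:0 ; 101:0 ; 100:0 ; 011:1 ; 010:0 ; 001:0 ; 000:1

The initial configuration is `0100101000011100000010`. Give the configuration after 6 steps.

0110010111000001101000

0000000011011001111000
0111111010010001110010
0111110000000101100000
0111100111110001001110
0111000111100100001100
0110010111000001101000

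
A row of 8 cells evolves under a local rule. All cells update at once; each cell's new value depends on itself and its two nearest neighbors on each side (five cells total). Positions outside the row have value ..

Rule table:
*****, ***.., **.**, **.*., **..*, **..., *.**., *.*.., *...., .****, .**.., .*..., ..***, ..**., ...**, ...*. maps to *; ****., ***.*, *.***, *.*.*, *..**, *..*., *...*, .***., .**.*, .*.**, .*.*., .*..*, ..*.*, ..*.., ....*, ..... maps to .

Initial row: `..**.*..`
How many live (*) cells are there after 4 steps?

.**.****
**.*.*.*
*.*....*
..***.*.
count of *: 4

4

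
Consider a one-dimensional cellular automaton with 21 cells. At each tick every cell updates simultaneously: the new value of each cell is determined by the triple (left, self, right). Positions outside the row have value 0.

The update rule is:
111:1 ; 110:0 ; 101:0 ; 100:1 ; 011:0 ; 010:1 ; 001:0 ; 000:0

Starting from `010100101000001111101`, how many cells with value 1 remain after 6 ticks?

010110101100000111001
010000100010000010101
011000110011000010101
000100001000100010101
000110001100110010101
000001000010001010101
count of 1: 6

6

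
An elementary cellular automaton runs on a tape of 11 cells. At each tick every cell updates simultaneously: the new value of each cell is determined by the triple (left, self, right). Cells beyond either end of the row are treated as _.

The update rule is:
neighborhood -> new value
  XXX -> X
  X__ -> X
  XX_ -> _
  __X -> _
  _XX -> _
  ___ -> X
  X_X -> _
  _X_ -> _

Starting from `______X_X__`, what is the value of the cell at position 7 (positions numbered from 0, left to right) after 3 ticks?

tick 1: XXXXX____XX
tick 2: _XXX_XXX___
tick 3: __X___X_XXX
position 7 holds _

_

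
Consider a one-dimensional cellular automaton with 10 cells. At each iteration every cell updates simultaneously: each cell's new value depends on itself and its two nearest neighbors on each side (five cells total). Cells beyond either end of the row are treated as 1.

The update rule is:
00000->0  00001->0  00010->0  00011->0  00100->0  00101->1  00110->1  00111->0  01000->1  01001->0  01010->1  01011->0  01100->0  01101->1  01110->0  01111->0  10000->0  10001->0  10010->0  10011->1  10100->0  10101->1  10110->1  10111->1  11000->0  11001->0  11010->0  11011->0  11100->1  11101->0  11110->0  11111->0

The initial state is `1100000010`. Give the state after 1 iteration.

0100000010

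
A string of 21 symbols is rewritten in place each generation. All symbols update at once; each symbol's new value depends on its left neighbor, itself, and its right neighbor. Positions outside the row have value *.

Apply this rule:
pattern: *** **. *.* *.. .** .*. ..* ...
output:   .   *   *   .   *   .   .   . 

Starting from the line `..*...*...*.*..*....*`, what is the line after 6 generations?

...........*........*
....................*
....................*  (fixed point — unchanged through generation 6)

....................*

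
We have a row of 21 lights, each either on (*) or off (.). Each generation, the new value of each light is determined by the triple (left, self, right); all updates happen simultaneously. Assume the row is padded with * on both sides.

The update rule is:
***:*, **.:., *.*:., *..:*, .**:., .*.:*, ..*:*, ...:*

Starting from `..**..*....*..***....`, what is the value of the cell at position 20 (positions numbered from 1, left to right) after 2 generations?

*

**..**********.*.****
*.**.********..*..***
position 20 holds *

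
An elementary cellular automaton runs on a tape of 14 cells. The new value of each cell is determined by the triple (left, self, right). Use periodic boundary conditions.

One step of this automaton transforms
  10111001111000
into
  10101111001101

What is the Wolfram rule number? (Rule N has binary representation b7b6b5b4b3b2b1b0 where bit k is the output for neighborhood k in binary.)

94

position 3: 111 → 0  (bit 7 = 0)
position 4: 110 → 1  (bit 6 = 1)
position 1: 101 → 0  (bit 5 = 0)
position 5: 100 → 1  (bit 4 = 1)
position 2: 011 → 1  (bit 3 = 1)
position 0: 010 → 1  (bit 2 = 1)
position 6: 001 → 1  (bit 1 = 1)
position 12: 000 → 0  (bit 0 = 0)
bits b7..b0 = 01011110 = 94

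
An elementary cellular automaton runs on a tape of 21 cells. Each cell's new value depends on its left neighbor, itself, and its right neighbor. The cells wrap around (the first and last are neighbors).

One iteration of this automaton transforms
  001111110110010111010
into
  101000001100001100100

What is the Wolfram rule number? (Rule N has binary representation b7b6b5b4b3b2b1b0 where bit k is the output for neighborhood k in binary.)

position 3: 111 → 0  (bit 7 = 0)
position 7: 110 → 0  (bit 6 = 0)
position 8: 101 → 1  (bit 5 = 1)
position 11: 100 → 0  (bit 4 = 0)
position 2: 011 → 1  (bit 3 = 1)
position 13: 010 → 0  (bit 2 = 0)
position 1: 001 → 0  (bit 1 = 0)
position 0: 000 → 1  (bit 0 = 1)
bits b7..b0 = 00101001 = 41

41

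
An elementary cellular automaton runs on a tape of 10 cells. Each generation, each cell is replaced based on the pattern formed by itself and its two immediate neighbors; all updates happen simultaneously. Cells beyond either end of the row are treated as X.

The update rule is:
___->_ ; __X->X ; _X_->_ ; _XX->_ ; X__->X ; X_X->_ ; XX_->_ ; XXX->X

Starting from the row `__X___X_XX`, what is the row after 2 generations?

XX_X_X___X
X_____X_X_

X_____X_X_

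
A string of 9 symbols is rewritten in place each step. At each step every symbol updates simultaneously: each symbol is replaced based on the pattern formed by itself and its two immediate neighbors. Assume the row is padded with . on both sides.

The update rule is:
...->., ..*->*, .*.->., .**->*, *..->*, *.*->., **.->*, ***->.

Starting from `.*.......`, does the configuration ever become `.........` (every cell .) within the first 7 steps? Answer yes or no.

step 1: *.*......
step 2: ...*.....
step 3: ..*.*....
step 4: .*...*...
step 5: *.*.*.*..
step 6: .......*.
step 7: ......*.*
step 7 is ......*.*, still not uniform .

no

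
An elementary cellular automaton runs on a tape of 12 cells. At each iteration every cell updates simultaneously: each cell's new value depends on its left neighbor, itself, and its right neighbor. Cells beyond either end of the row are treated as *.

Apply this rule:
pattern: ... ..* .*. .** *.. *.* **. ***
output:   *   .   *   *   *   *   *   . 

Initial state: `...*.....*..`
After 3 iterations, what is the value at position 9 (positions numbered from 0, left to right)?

iteration 1: **.*****.**.
iteration 2: .***...*****
iteration 3: **.***.*....
position 9 holds .

.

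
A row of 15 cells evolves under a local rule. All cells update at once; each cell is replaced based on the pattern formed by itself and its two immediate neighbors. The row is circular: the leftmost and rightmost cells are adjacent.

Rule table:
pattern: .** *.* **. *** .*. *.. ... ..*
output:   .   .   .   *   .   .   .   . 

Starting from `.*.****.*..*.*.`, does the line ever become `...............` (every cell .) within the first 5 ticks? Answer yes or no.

yes

tick 1: ....**.........
tick 2: ...............
all cells are . at tick 2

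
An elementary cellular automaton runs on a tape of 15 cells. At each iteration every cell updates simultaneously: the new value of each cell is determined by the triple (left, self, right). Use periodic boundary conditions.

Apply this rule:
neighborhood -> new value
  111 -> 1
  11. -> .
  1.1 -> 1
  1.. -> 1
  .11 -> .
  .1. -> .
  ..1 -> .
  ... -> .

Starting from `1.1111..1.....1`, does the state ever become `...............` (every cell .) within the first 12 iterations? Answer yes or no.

no

.1.11.1..1.....
..1..1.1..1....
...1..1.1..1...
....1..1.1..1..
.....1..1.1..1.
......1..1.1..1
1......1..1.1..
.1......1..1.1.
..1......1..1.1
1..1......1..1.
.1..1......1..1
1.1..1......1..
iteration 12 is 1.1..1......1.., still not uniform .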